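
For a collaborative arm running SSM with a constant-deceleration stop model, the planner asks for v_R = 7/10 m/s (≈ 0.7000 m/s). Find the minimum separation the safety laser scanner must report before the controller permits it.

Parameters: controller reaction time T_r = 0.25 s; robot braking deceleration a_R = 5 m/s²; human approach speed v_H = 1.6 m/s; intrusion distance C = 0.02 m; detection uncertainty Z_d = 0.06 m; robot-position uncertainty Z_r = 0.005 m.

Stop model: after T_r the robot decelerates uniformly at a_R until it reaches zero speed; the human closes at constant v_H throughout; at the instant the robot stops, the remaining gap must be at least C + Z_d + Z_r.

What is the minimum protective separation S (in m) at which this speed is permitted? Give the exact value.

T_s = v_R/a_R = (7/10)/5 = 0.1400 s
robot in T_r: 0.7000·0.2500 = 0.1750 m
braking distance = 0.7000²/(2·5.0000) = 0.0490 m
person approaches 1.6000·(0.2500+0.1400) = 0.6240 m
C+Z_d+Z_r = 0.0200+0.0600+0.0050 = 0.0850 m
S_min ≈ 0.1750+0.0490+0.6240+0.0850  ⇒  S_min = 933/1000 m

S_min = 933/1000 m = 0.9330 m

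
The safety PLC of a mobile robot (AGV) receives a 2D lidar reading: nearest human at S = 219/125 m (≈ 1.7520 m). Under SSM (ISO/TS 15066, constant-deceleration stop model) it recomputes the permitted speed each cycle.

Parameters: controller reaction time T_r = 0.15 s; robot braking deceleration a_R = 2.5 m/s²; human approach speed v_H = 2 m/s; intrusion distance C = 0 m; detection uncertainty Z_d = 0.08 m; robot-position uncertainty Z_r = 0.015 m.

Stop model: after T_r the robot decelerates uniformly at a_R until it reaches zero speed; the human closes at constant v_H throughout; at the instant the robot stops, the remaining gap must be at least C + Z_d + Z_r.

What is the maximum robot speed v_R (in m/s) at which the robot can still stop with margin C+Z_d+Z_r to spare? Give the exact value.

v_R_max = 23/20 m/s = 1.1500 m/s

quadratic (1/5)·v² + (19/20)·v + (-1357/1000) = 0
  disc = (19/20)² − 4·(1/5)·(-1357/1000) = 19881/10000 ; √disc = 141/100
  v_R = (−(19/20) + 141/100) / (2·(1/5)) = 23/20 m/s
check:
T_s = v_R/a_R = (23/20)/(5/2) = 0.4600 s
reaction-phase robot travel = 1.1500·0.1500 = 0.1725 m
braking distance = 1.1500²/(2·2.5000) = 0.2645 m
human over T_r+T_s: 2.0000·(0.1500+0.4600) = 1.2200 m
C+Z_d+Z_r = 0.0000+0.0800+0.0150 = 0.0950 m
sum ≈ 0.1725+0.2645+1.2200+0.0950 ≈ 1.7520 m = S ✓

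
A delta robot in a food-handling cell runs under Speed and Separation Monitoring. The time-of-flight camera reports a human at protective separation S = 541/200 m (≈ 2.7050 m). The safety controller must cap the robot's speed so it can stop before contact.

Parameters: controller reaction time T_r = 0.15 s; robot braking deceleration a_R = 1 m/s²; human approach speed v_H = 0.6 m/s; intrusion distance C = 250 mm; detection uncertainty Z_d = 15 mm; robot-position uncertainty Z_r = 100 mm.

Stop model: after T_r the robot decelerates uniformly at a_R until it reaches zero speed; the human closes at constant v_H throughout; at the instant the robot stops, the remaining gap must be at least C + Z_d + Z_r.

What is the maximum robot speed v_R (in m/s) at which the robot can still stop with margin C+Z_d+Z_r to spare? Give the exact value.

collect terms ⇒ (1/2)·v_R² + (3/4)·v_R + (-9/4) = 0
  disc = (3/4)² − 4·(1/2)·(-9/4) = 81/16 ; √disc = 9/4
  v_R = (−(3/4) + 9/4) / (2·(1/2)) = 3/2 m/s
check:
braking lasts T_s = (3/2)/1 = 1.5000 s
reaction-phase robot travel = 1.5000·0.1500 = 0.2250 m
robot covers 1.5000·1.5000 − ½·1.0000·1.5000² = 1.1250 m while stopping
human over T_r+T_s: 0.6000·(0.1500+1.5000) = 0.9900 m
residual clearance needed = 0.2500+0.0150+0.1000 = 0.3650 m
sum ≈ 0.2250+1.1250+0.9900+0.3650 ≈ 2.7050 m = S ✓

v_R_max = 3/2 m/s = 1.5000 m/s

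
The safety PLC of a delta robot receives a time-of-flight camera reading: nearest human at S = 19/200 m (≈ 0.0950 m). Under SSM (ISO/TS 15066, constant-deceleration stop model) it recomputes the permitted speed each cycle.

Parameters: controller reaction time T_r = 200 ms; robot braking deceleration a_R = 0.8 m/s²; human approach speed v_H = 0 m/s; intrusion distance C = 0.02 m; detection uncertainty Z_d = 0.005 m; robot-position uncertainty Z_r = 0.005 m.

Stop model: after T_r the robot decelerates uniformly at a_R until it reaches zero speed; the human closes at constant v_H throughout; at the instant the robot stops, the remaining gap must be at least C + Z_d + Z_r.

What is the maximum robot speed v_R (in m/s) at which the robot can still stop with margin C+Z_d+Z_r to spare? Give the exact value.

v_R_max = 1/5 m/s = 0.2000 m/s

collect terms ⇒ (5/8)·v_R² + (1/5)·v_R + (-13/200) = 0
  disc = (1/5)² − 4·(5/8)·(-13/200) = 81/400 ; √disc = 9/20
  v_R = (−(1/5) + 9/20) / (2·(5/8)) = 1/5 m/s
check:
stop time T_s = (1/5)/(4/5) = 0.2500 s
robot in T_r: 0.2000·0.2000 = 0.0400 m
robot under decel: 0.2000²/(2·0.8000) = 0.0250 m
human closes 0.0000·0.4500 = 0.0000 m
C+Z_d+Z_r = 0.0200+0.0050+0.0050 = 0.0300 m
sum ≈ 0.0400+0.0250+0.0000+0.0300 ≈ 0.0950 m = S ✓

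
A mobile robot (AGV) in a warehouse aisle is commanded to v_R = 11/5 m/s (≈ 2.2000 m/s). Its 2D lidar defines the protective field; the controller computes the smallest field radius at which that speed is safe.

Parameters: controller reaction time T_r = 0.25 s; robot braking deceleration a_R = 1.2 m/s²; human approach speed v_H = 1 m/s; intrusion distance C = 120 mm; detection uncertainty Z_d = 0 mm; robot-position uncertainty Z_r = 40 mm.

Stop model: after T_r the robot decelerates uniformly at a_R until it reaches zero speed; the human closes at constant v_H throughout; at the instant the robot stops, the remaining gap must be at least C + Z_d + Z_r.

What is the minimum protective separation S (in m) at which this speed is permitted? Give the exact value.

S_min = 481/100 m = 4.8100 m

T_s = v_R/a_R = (11/5)/(6/5) = 1.8333 s
reaction-phase robot travel = 2.2000·0.2500 = 0.5500 m
robot under decel: 2.2000²/(2·1.2000) = 2.0167 m
human closes 1.0000·2.0833 = 2.0833 m
C+Z_d+Z_r = 0.1200+0.0000+0.0400 = 0.1600 m
S_min ≈ 0.5500+2.0167+2.0833+0.1600  ⇒  S_min = 481/100 m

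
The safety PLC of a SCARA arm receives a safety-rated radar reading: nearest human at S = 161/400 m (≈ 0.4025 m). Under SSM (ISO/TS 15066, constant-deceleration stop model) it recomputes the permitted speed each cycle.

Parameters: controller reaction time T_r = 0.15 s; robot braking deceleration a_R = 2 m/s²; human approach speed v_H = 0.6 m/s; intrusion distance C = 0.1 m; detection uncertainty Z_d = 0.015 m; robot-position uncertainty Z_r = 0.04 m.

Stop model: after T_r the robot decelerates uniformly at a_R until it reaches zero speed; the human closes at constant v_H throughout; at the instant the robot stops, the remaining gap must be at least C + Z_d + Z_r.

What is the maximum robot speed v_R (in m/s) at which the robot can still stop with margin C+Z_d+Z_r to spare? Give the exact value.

v_R_max = 3/10 m/s = 0.3000 m/s

quadratic (1/4)·v² + (9/20)·v + (-63/400) = 0
  disc = (9/20)² − 4·(1/4)·(-63/400) = 9/25 ; √disc = 3/5
  v_R = (−(9/20) + 3/5) / (2·(1/4)) = 3/10 m/s
check:
T_s = v_R/a_R = (3/10)/2 = 0.1500 s
robot covers v_R·T_r = 0.3000·0.1500 = 0.0450 m before braking
braking distance = 0.3000²/(2·2.0000) = 0.0225 m
human over T_r+T_s: 0.6000·(0.1500+0.1500) = 0.1800 m
margins: 0.1000+0.0150+0.0400 = 0.1550 m
sum ≈ 0.0450+0.0225+0.1800+0.1550 ≈ 0.4025 m = S ✓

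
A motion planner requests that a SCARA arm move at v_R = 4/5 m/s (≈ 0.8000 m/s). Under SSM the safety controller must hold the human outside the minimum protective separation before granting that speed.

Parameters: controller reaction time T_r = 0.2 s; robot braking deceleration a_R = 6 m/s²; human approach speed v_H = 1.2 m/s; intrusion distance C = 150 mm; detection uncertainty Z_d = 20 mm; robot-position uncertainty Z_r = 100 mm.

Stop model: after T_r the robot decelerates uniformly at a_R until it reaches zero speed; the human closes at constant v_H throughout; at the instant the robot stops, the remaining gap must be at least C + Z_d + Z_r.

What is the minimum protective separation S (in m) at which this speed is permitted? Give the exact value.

S_min = 53/60 m = 0.8833 m

stop time T_s = (4/5)/6 = 0.1333 s
robot in T_r: 0.8000·0.2000 = 0.1600 m
robot covers 0.8000·0.1333 − ½·6.0000·0.1333² = 0.0533 m while stopping
human closes 1.2000·0.3333 = 0.4000 m
C+Z_d+Z_r = 0.1500+0.0200+0.1000 = 0.2700 m
S_min ≈ 0.1600+0.0533+0.4000+0.2700  ⇒  S_min = 53/60 m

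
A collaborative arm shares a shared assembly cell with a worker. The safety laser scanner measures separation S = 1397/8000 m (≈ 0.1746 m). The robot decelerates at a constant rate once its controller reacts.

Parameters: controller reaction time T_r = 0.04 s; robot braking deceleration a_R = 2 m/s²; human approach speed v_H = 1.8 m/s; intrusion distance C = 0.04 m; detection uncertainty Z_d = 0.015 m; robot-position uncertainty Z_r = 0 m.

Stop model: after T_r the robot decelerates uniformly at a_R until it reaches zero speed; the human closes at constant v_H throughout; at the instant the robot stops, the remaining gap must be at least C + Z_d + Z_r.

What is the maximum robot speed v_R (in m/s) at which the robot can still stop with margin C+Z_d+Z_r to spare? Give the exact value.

collect terms ⇒ (1/4)·v_R² + (47/50)·v_R + (-381/8000) = 0
  disc = (47/50)² − 4·(1/4)·(-381/8000) = 37249/40000 ; √disc = 193/200
  v_R = (−(47/50) + 193/200) / (2·(1/4)) = 1/20 m/s
check:
T_s = v_R/a_R = (1/20)/2 = 0.0250 s
robot covers v_R·T_r = 0.0500·0.0400 = 0.0020 m before braking
braking distance = 0.0500²/(2·2.0000) = 0.0006 m
person approaches 1.8000·(0.0400+0.0250) = 0.1170 m
margins: 0.0400+0.0150+0.0000 = 0.0550 m
sum ≈ 0.0020+0.0006+0.1170+0.0550 ≈ 0.1746 m = S ✓

v_R_max = 1/20 m/s = 0.0500 m/s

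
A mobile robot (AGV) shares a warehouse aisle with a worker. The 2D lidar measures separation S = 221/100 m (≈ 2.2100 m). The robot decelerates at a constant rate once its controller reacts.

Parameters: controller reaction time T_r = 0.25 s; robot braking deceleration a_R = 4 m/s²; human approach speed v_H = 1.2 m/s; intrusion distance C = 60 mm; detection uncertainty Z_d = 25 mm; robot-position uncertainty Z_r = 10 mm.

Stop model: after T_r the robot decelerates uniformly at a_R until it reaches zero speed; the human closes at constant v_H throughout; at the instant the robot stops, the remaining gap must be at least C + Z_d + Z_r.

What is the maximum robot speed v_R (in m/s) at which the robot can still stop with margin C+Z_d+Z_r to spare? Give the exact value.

collect terms ⇒ (1/8)·v_R² + (11/20)·v_R + (-363/200) = 0
  disc = (11/20)² − 4·(1/8)·(-363/200) = 121/100 ; √disc = 11/10
  v_R = (−(11/20) + 11/10) / (2·(1/8)) = 11/5 m/s
check:
T_s = v_R/a_R = (11/5)/4 = 0.5500 s
robot covers v_R·T_r = 2.2000·0.2500 = 0.5500 m before braking
braking distance = 2.2000²/(2·4.0000) = 0.6050 m
human closes 1.2000·0.8000 = 0.9600 m
margins: 0.0600+0.0250+0.0100 = 0.0950 m
sum ≈ 0.5500+0.6050+0.9600+0.0950 ≈ 2.2100 m = S ✓

v_R_max = 11/5 m/s = 2.2000 m/s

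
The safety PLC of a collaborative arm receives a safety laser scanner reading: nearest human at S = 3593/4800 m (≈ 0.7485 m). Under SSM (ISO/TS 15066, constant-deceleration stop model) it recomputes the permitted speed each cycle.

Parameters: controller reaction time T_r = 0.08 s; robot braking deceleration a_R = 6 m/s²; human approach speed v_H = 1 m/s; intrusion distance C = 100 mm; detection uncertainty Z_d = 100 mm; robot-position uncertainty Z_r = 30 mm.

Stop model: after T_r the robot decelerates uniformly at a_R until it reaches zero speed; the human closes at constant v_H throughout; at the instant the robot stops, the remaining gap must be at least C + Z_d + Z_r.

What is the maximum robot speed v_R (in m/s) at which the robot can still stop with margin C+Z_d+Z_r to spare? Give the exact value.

v_R_max = 5/4 m/s = 1.2500 m/s

quadratic (1/12)·v² + (37/150)·v + (-421/960) = 0
  disc = (37/150)² − 4·(1/12)·(-421/960) = 8281/40000 ; √disc = 91/200
  v_R = (−(37/150) + 91/200) / (2·(1/12)) = 5/4 m/s
check:
T_s = v_R/a_R = (5/4)/6 = 0.2083 s
robot in T_r: 1.2500·0.0800 = 0.1000 m
robot under decel: 1.2500²/(2·6.0000) = 0.1302 m
person approaches 1.0000·(0.0800+0.2083) = 0.2883 m
C+Z_d+Z_r = 0.1000+0.1000+0.0300 = 0.2300 m
sum ≈ 0.1000+0.1302+0.2883+0.2300 ≈ 0.7485 m = S ✓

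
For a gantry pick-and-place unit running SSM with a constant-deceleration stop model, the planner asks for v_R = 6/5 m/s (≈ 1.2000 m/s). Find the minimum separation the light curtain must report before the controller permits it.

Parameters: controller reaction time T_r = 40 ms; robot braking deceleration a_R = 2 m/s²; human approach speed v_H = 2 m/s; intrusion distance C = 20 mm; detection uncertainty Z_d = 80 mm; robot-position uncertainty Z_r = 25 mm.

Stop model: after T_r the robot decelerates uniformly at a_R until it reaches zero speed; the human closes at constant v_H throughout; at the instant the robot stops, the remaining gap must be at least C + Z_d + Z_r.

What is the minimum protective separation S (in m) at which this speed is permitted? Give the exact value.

braking lasts T_s = (6/5)/2 = 0.6000 s
robot covers v_R·T_r = 1.2000·0.0400 = 0.0480 m before braking
robot covers 1.2000·0.6000 − ½·2.0000·0.6000² = 0.3600 m while stopping
human over T_r+T_s: 2.0000·(0.0400+0.6000) = 1.2800 m
C+Z_d+Z_r = 0.0200+0.0800+0.0250 = 0.1250 m
S_min ≈ 0.0480+0.3600+1.2800+0.1250  ⇒  S_min = 1813/1000 m

S_min = 1813/1000 m = 1.8130 m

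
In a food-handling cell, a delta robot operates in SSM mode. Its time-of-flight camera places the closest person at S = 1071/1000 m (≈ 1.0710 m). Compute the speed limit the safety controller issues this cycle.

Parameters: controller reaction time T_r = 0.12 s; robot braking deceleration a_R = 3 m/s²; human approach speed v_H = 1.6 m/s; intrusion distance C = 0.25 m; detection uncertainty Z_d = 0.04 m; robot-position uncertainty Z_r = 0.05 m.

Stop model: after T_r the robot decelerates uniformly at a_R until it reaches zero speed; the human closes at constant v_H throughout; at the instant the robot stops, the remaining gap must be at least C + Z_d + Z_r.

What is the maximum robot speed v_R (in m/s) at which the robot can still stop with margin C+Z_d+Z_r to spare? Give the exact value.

v_R_max = 7/10 m/s = 0.7000 m/s

quadratic (1/6)·v² + (49/75)·v + (-539/1000) = 0
  disc = (49/75)² − 4·(1/6)·(-539/1000) = 17689/22500 ; √disc = 133/150
  v_R = (−(49/75) + 133/150) / (2·(1/6)) = 7/10 m/s
check:
braking lasts T_s = (7/10)/3 = 0.2333 s
robot covers v_R·T_r = 0.7000·0.1200 = 0.0840 m before braking
braking distance = 0.7000²/(2·3.0000) = 0.0817 m
person approaches 1.6000·(0.1200+0.2333) = 0.5653 m
residual clearance needed = 0.2500+0.0400+0.0500 = 0.3400 m
sum ≈ 0.0840+0.0817+0.5653+0.3400 ≈ 1.0710 m = S ✓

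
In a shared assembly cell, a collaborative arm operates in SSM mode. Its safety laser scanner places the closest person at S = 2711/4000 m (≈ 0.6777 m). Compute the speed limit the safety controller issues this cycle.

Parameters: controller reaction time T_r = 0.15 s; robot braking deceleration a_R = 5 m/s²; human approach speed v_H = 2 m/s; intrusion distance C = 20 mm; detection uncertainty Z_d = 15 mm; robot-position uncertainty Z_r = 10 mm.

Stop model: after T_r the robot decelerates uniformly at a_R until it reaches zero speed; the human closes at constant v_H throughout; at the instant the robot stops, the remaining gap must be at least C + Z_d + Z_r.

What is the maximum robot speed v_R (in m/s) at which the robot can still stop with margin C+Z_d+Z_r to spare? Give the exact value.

v_R_max = 11/20 m/s = 0.5500 m/s

quadratic (1/10)·v² + (11/20)·v + (-1331/4000) = 0
  disc = (11/20)² − 4·(1/10)·(-1331/4000) = 1089/2500 ; √disc = 33/50
  v_R = (−(11/20) + 33/50) / (2·(1/10)) = 11/20 m/s
check:
stop time T_s = (11/20)/5 = 0.1100 s
reaction-phase robot travel = 0.5500·0.1500 = 0.0825 m
robot covers 0.5500·0.1100 − ½·5.0000·0.1100² = 0.0302 m while stopping
person approaches 2.0000·(0.1500+0.1100) = 0.5200 m
residual clearance needed = 0.0200+0.0150+0.0100 = 0.0450 m
sum ≈ 0.0825+0.0302+0.5200+0.0450 ≈ 0.6777 m = S ✓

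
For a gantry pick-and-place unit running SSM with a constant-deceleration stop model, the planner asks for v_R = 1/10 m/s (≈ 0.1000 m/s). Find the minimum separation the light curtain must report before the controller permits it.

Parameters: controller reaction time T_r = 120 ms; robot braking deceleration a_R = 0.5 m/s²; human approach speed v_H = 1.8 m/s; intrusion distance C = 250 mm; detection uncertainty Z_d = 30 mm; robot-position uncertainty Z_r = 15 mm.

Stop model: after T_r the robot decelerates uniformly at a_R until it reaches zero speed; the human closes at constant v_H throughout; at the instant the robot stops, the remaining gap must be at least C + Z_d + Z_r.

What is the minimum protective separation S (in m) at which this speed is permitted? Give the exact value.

S_min = 893/1000 m = 0.8930 m

braking lasts T_s = (1/10)/(1/2) = 0.2000 s
robot covers v_R·T_r = 0.1000·0.1200 = 0.0120 m before braking
robot under decel: 0.1000²/(2·0.5000) = 0.0100 m
human closes 1.8000·0.3200 = 0.5760 m
C+Z_d+Z_r = 0.2500+0.0300+0.0150 = 0.2950 m
S_min ≈ 0.0120+0.0100+0.5760+0.2950  ⇒  S_min = 893/1000 m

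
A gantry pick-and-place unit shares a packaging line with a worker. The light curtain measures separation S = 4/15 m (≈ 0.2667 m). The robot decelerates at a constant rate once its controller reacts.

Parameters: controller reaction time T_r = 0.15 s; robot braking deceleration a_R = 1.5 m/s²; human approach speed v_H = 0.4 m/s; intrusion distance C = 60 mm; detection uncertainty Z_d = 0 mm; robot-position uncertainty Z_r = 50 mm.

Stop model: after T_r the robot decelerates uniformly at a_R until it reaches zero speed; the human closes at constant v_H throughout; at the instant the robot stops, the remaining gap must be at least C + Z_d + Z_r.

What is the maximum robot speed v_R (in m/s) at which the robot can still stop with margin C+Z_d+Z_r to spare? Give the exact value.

quadratic (1/3)·v² + (5/12)·v + (-29/300) = 0
  disc = (5/12)² − 4·(1/3)·(-29/300) = 121/400 ; √disc = 11/20
  v_R = (−(5/12) + 11/20) / (2·(1/3)) = 1/5 m/s
check:
T_s = v_R/a_R = (1/5)/(3/2) = 0.1333 s
robot in T_r: 0.2000·0.1500 = 0.0300 m
robot covers 0.2000·0.1333 − ½·1.5000·0.1333² = 0.0133 m while stopping
human over T_r+T_s: 0.4000·(0.1500+0.1333) = 0.1133 m
C+Z_d+Z_r = 0.0600+0.0000+0.0500 = 0.1100 m
sum ≈ 0.0300+0.0133+0.1133+0.1100 ≈ 0.2667 m = S ✓

v_R_max = 1/5 m/s = 0.2000 m/s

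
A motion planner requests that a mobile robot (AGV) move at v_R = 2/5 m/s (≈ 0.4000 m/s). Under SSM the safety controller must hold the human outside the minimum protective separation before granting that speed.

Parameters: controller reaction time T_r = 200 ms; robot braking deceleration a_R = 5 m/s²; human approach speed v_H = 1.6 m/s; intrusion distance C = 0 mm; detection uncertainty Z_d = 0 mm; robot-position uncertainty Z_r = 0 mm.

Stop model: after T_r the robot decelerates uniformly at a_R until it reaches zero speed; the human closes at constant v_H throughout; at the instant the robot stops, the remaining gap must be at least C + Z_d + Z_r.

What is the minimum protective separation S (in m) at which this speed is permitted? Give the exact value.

T_s = v_R/a_R = (2/5)/5 = 0.0800 s
robot covers v_R·T_r = 0.4000·0.2000 = 0.0800 m before braking
robot under decel: 0.4000²/(2·5.0000) = 0.0160 m
human closes 1.6000·0.2800 = 0.4480 m
C+Z_d+Z_r = 0.0000+0.0000+0.0000 = 0.0000 m
S_min ≈ 0.0800+0.0160+0.4480+0.0000  ⇒  S_min = 68/125 m

S_min = 68/125 m = 0.5440 m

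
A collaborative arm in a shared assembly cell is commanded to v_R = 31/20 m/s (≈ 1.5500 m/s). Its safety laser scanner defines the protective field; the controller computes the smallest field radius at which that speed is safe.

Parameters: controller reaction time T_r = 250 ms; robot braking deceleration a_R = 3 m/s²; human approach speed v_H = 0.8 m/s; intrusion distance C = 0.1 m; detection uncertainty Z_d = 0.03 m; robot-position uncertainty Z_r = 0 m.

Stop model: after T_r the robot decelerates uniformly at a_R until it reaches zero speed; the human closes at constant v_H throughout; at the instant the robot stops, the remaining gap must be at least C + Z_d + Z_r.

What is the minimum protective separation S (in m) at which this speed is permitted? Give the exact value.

T_s = v_R/a_R = (31/20)/3 = 0.5167 s
reaction-phase robot travel = 1.5500·0.2500 = 0.3875 m
robot under decel: 1.5500²/(2·3.0000) = 0.4004 m
person approaches 0.8000·(0.2500+0.5167) = 0.6133 m
C+Z_d+Z_r = 0.1000+0.0300+0.0000 = 0.1300 m
S_min ≈ 0.3875+0.4004+0.6133+0.1300  ⇒  S_min = 49/32 m

S_min = 49/32 m = 1.5312 m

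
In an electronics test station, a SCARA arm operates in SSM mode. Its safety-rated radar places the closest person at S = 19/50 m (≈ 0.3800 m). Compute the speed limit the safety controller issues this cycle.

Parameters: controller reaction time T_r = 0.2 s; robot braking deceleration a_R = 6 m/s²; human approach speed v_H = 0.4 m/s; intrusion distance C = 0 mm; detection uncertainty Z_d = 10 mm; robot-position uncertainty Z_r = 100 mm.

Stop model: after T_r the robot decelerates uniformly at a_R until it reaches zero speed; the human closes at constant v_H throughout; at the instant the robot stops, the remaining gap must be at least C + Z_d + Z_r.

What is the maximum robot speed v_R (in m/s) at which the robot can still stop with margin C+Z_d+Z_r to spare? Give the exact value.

v_R_max = 3/5 m/s = 0.6000 m/s

quadratic (1/12)·v² + (4/15)·v + (-19/100) = 0
  disc = (4/15)² − 4·(1/12)·(-19/100) = 121/900 ; √disc = 11/30
  v_R = (−(4/15) + 11/30) / (2·(1/12)) = 3/5 m/s
check:
braking lasts T_s = (3/5)/6 = 0.1000 s
robot in T_r: 0.6000·0.2000 = 0.1200 m
robot covers 0.6000·0.1000 − ½·6.0000·0.1000² = 0.0300 m while stopping
human over T_r+T_s: 0.4000·(0.2000+0.1000) = 0.1200 m
C+Z_d+Z_r = 0.0000+0.0100+0.1000 = 0.1100 m
sum ≈ 0.1200+0.0300+0.1200+0.1100 ≈ 0.3800 m = S ✓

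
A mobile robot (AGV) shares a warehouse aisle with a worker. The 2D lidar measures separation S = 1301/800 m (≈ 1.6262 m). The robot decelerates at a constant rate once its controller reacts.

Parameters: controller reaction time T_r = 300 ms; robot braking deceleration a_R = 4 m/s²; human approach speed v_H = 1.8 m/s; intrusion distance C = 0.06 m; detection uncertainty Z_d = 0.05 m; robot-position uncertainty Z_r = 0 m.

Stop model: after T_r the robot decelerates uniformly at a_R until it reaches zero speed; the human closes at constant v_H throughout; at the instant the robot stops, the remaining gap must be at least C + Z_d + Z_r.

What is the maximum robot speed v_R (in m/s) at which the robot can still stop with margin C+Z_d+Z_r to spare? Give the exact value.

v_R_max = 11/10 m/s = 1.1000 m/s

quadratic (1/8)·v² + (3/4)·v + (-781/800) = 0
  disc = (3/4)² − 4·(1/8)·(-781/800) = 1681/1600 ; √disc = 41/40
  v_R = (−(3/4) + 41/40) / (2·(1/8)) = 11/10 m/s
check:
stop time T_s = (11/10)/4 = 0.2750 s
reaction-phase robot travel = 1.1000·0.3000 = 0.3300 m
robot covers 1.1000·0.2750 − ½·4.0000·0.2750² = 0.1512 m while stopping
human over T_r+T_s: 1.8000·(0.3000+0.2750) = 1.0350 m
margins: 0.0600+0.0500+0.0000 = 0.1100 m
sum ≈ 0.3300+0.1512+1.0350+0.1100 ≈ 1.6262 m = S ✓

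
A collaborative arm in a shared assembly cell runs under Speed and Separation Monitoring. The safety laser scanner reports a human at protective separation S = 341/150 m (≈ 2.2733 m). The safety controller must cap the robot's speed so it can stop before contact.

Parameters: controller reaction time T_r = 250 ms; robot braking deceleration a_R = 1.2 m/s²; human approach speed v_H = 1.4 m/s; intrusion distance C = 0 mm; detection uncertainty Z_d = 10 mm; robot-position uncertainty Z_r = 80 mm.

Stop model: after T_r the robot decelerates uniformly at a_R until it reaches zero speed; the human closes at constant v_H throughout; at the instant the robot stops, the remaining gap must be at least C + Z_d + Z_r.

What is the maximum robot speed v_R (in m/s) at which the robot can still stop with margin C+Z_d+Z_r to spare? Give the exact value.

collect terms ⇒ (5/12)·v_R² + (17/12)·v_R + (-11/6) = 0
  disc = (17/12)² − 4·(5/12)·(-11/6) = 81/16 ; √disc = 9/4
  v_R = (−(17/12) + 9/4) / (2·(5/12)) = 1 m/s
check:
T_s = v_R/a_R = 1/(6/5) = 0.8333 s
reaction-phase robot travel = 1.0000·0.2500 = 0.2500 m
robot under decel: 1.0000²/(2·1.2000) = 0.4167 m
person approaches 1.4000·(0.2500+0.8333) = 1.5167 m
residual clearance needed = 0.0000+0.0100+0.0800 = 0.0900 m
sum ≈ 0.2500+0.4167+1.5167+0.0900 ≈ 2.2733 m = S ✓

v_R_max = 1 m/s = 1.0000 m/s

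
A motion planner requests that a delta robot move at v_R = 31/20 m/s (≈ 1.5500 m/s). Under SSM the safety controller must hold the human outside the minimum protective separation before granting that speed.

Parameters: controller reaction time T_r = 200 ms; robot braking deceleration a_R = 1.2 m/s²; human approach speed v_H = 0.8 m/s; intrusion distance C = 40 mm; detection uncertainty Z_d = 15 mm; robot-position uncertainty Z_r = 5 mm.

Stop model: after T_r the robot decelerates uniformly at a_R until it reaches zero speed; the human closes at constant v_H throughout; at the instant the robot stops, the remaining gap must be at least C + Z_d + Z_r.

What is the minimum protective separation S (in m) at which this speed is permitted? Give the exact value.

braking lasts T_s = (31/20)/(6/5) = 1.2917 s
reaction-phase robot travel = 1.5500·0.2000 = 0.3100 m
robot under decel: 1.5500²/(2·1.2000) = 1.0010 m
human closes 0.8000·1.4917 = 1.1933 m
margins: 0.0400+0.0150+0.0050 = 0.0600 m
S_min ≈ 0.3100+1.0010+1.1933+0.0600  ⇒  S_min = 4103/1600 m

S_min = 4103/1600 m = 2.5644 m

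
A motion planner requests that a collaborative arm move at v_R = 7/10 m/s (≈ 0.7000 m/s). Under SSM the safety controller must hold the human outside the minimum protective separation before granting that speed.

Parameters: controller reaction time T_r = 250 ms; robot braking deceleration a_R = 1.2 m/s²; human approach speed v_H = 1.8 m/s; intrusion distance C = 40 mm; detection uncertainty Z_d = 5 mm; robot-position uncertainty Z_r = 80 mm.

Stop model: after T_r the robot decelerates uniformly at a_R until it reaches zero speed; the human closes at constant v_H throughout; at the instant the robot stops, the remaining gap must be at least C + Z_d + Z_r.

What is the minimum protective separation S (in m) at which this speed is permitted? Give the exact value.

braking lasts T_s = (7/10)/(6/5) = 0.5833 s
robot in T_r: 0.7000·0.2500 = 0.1750 m
robot under decel: 0.7000²/(2·1.2000) = 0.2042 m
human over T_r+T_s: 1.8000·(0.2500+0.5833) = 1.5000 m
residual clearance needed = 0.0400+0.0050+0.0800 = 0.1250 m
S_min ≈ 0.1750+0.2042+1.5000+0.1250  ⇒  S_min = 481/240 m

S_min = 481/240 m = 2.0042 m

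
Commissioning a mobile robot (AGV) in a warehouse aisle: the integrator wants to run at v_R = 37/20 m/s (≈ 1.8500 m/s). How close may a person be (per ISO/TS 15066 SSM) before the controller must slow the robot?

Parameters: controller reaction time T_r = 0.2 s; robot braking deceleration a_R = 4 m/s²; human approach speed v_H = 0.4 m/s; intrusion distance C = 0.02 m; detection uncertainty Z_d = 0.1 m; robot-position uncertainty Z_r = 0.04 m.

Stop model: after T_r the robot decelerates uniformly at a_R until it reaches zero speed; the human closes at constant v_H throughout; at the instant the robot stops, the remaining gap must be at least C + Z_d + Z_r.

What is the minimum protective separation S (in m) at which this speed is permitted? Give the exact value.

S_min = 3913/3200 m = 1.2228 m

braking lasts T_s = (37/20)/4 = 0.4625 s
robot covers v_R·T_r = 1.8500·0.2000 = 0.3700 m before braking
robot covers 1.8500·0.4625 − ½·4.0000·0.4625² = 0.4278 m while stopping
human closes 0.4000·0.6625 = 0.2650 m
residual clearance needed = 0.0200+0.1000+0.0400 = 0.1600 m
S_min ≈ 0.3700+0.4278+0.2650+0.1600  ⇒  S_min = 3913/3200 m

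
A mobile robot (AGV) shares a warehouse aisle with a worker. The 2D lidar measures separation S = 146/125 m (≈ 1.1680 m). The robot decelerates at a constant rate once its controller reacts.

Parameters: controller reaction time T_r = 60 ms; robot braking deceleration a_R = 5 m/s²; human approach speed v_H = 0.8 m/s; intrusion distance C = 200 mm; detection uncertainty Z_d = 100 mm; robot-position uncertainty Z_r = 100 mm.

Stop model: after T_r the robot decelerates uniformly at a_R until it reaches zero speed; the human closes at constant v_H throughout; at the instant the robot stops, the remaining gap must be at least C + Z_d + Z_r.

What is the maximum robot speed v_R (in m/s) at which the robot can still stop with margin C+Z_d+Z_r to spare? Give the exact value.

at the boundary: (1/10)·v² + (11/50)·v + (-18/25) = 0
  disc = (11/50)² − 4·(1/10)·(-18/25) = 841/2500 ; √disc = 29/50
  v_R = (−(11/50) + 29/50) / (2·(1/10)) = 9/5 m/s
check:
T_s = v_R/a_R = (9/5)/5 = 0.3600 s
robot covers v_R·T_r = 1.8000·0.0600 = 0.1080 m before braking
robot under decel: 1.8000²/(2·5.0000) = 0.3240 m
human over T_r+T_s: 0.8000·(0.0600+0.3600) = 0.3360 m
residual clearance needed = 0.2000+0.1000+0.1000 = 0.4000 m
sum ≈ 0.1080+0.3240+0.3360+0.4000 ≈ 1.1680 m = S ✓

v_R_max = 9/5 m/s = 1.8000 m/s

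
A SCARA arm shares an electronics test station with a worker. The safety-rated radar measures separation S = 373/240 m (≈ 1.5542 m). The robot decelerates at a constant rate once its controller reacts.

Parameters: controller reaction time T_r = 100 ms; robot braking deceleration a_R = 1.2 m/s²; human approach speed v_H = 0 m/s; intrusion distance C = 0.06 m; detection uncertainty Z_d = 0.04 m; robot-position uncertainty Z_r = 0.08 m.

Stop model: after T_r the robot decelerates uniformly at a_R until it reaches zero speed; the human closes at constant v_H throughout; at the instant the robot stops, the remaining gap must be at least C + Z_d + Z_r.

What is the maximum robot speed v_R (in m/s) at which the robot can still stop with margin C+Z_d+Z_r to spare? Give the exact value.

v_R_max = 17/10 m/s = 1.7000 m/s

quadratic (5/12)·v² + (1/10)·v + (-1649/1200) = 0
  disc = (1/10)² − 4·(5/12)·(-1649/1200) = 8281/3600 ; √disc = 91/60
  v_R = (−(1/10) + 91/60) / (2·(5/12)) = 17/10 m/s
check:
stop time T_s = (17/10)/(6/5) = 1.4167 s
reaction-phase robot travel = 1.7000·0.1000 = 0.1700 m
braking distance = 1.7000²/(2·1.2000) = 1.2042 m
human over T_r+T_s: 0.0000·(0.1000+1.4167) = 0.0000 m
C+Z_d+Z_r = 0.0600+0.0400+0.0800 = 0.1800 m
sum ≈ 0.1700+1.2042+0.0000+0.1800 ≈ 1.5542 m = S ✓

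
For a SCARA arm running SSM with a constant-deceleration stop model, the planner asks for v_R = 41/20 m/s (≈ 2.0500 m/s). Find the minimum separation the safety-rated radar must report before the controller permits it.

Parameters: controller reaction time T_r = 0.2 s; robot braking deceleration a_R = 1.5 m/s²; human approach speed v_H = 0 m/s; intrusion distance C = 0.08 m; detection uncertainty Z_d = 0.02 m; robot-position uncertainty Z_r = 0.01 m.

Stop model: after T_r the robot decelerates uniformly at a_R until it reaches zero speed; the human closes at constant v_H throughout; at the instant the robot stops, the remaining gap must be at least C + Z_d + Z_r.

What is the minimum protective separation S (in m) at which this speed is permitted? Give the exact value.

S_min = 461/240 m = 1.9208 m

stop time T_s = (41/20)/(3/2) = 1.3667 s
reaction-phase robot travel = 2.0500·0.2000 = 0.4100 m
robot under decel: 2.0500²/(2·1.5000) = 1.4008 m
person approaches 0.0000·(0.2000+1.3667) = 0.0000 m
residual clearance needed = 0.0800+0.0200+0.0100 = 0.1100 m
S_min ≈ 0.4100+1.4008+0.0000+0.1100  ⇒  S_min = 461/240 m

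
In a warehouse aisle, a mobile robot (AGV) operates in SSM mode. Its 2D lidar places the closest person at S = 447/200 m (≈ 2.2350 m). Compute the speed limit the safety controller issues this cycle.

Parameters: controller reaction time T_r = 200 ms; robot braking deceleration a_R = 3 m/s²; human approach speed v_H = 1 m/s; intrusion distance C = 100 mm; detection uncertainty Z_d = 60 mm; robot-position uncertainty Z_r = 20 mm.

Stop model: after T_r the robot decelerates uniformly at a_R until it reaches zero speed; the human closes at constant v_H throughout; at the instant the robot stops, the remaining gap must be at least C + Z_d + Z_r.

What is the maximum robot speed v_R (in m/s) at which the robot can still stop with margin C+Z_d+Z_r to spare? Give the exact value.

v_R_max = 21/10 m/s = 2.1000 m/s

at the boundary: (1/6)·v² + (8/15)·v + (-371/200) = 0
  disc = (8/15)² − 4·(1/6)·(-371/200) = 1369/900 ; √disc = 37/30
  v_R = (−(8/15) + 37/30) / (2·(1/6)) = 21/10 m/s
check:
T_s = v_R/a_R = (21/10)/3 = 0.7000 s
robot in T_r: 2.1000·0.2000 = 0.4200 m
robot covers 2.1000·0.7000 − ½·3.0000·0.7000² = 0.7350 m while stopping
person approaches 1.0000·(0.2000+0.7000) = 0.9000 m
residual clearance needed = 0.1000+0.0600+0.0200 = 0.1800 m
sum ≈ 0.4200+0.7350+0.9000+0.1800 ≈ 2.2350 m = S ✓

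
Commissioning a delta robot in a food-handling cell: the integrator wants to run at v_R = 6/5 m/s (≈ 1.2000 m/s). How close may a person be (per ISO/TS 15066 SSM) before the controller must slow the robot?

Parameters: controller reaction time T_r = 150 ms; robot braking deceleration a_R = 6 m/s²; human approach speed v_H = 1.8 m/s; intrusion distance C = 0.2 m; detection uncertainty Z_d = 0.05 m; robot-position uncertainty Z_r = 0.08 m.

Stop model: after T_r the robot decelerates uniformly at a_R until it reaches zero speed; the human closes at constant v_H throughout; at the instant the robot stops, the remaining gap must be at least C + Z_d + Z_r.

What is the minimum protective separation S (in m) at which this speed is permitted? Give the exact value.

S_min = 63/50 m = 1.2600 m

braking lasts T_s = (6/5)/6 = 0.2000 s
robot covers v_R·T_r = 1.2000·0.1500 = 0.1800 m before braking
robot under decel: 1.2000²/(2·6.0000) = 0.1200 m
person approaches 1.8000·(0.1500+0.2000) = 0.6300 m
residual clearance needed = 0.2000+0.0500+0.0800 = 0.3300 m
S_min ≈ 0.1800+0.1200+0.6300+0.3300  ⇒  S_min = 63/50 m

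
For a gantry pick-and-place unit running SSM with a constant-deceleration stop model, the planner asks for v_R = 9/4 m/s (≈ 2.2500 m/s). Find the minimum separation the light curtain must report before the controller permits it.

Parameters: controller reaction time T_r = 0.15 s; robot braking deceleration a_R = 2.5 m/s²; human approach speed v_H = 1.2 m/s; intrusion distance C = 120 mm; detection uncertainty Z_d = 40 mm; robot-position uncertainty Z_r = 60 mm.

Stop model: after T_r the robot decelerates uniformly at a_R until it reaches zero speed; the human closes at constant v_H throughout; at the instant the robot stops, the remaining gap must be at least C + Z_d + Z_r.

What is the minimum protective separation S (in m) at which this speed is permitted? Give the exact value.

S_min = 283/100 m = 2.8300 m

T_s = v_R/a_R = (9/4)/(5/2) = 0.9000 s
robot in T_r: 2.2500·0.1500 = 0.3375 m
braking distance = 2.2500²/(2·2.5000) = 1.0125 m
person approaches 1.2000·(0.1500+0.9000) = 1.2600 m
margins: 0.1200+0.0400+0.0600 = 0.2200 m
S_min ≈ 0.3375+1.0125+1.2600+0.2200  ⇒  S_min = 283/100 m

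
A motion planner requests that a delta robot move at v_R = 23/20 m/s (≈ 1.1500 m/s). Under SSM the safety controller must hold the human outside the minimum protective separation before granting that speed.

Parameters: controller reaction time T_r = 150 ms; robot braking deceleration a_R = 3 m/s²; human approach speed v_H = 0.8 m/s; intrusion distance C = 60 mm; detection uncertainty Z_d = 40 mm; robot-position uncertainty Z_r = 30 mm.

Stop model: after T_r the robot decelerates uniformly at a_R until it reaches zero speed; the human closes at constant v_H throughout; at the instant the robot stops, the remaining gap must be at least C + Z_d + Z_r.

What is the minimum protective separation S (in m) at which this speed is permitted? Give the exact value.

S_min = 2279/2400 m = 0.9496 m

stop time T_s = (23/20)/3 = 0.3833 s
robot in T_r: 1.1500·0.1500 = 0.1725 m
braking distance = 1.1500²/(2·3.0000) = 0.2204 m
human over T_r+T_s: 0.8000·(0.1500+0.3833) = 0.4267 m
margins: 0.0600+0.0400+0.0300 = 0.1300 m
S_min ≈ 0.1725+0.2204+0.4267+0.1300  ⇒  S_min = 2279/2400 m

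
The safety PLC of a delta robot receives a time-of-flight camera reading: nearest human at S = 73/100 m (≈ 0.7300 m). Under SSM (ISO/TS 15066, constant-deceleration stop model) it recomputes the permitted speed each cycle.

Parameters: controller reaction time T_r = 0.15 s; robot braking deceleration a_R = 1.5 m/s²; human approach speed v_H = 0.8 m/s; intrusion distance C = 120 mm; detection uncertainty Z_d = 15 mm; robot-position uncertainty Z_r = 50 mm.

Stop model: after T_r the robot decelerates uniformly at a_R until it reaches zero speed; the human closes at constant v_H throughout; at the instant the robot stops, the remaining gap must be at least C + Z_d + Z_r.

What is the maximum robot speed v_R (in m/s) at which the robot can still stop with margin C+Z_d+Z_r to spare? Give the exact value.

v_R_max = 1/2 m/s = 0.5000 m/s

quadratic (1/3)·v² + (41/60)·v + (-17/40) = 0
  disc = (41/60)² − 4·(1/3)·(-17/40) = 3721/3600 ; √disc = 61/60
  v_R = (−(41/60) + 61/60) / (2·(1/3)) = 1/2 m/s
check:
braking lasts T_s = (1/2)/(3/2) = 0.3333 s
robot covers v_R·T_r = 0.5000·0.1500 = 0.0750 m before braking
braking distance = 0.5000²/(2·1.5000) = 0.0833 m
human over T_r+T_s: 0.8000·(0.1500+0.3333) = 0.3867 m
C+Z_d+Z_r = 0.1200+0.0150+0.0500 = 0.1850 m
sum ≈ 0.0750+0.0833+0.3867+0.1850 ≈ 0.7300 m = S ✓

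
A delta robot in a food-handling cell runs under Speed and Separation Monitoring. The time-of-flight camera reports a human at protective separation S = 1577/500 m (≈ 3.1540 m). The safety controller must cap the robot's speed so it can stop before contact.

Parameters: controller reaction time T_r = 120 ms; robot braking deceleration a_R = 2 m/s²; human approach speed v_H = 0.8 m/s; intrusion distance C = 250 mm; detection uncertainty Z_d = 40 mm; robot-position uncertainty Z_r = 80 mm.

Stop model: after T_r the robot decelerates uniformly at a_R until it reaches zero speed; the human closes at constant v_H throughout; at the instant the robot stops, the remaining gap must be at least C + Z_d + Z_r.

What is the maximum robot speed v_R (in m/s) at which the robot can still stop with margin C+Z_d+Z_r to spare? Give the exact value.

collect terms ⇒ (1/4)·v_R² + (13/25)·v_R + (-336/125) = 0
  disc = (13/25)² − 4·(1/4)·(-336/125) = 1849/625 ; √disc = 43/25
  v_R = (−(13/25) + 43/25) / (2·(1/4)) = 12/5 m/s
check:
T_s = v_R/a_R = (12/5)/2 = 1.2000 s
reaction-phase robot travel = 2.4000·0.1200 = 0.2880 m
robot under decel: 2.4000²/(2·2.0000) = 1.4400 m
human closes 0.8000·1.3200 = 1.0560 m
residual clearance needed = 0.2500+0.0400+0.0800 = 0.3700 m
sum ≈ 0.2880+1.4400+1.0560+0.3700 ≈ 3.1540 m = S ✓

v_R_max = 12/5 m/s = 2.4000 m/s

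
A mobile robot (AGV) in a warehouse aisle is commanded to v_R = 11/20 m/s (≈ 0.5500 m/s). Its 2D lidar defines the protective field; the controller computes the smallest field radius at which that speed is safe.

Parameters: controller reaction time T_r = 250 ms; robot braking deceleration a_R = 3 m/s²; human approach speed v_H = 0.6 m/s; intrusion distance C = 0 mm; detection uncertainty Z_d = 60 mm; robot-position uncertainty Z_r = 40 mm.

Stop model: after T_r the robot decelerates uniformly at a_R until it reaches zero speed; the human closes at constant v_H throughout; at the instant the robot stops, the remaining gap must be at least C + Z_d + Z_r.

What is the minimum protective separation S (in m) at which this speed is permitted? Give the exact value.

braking lasts T_s = (11/20)/3 = 0.1833 s
robot covers v_R·T_r = 0.5500·0.2500 = 0.1375 m before braking
braking distance = 0.5500²/(2·3.0000) = 0.0504 m
human over T_r+T_s: 0.6000·(0.2500+0.1833) = 0.2600 m
residual clearance needed = 0.0000+0.0600+0.0400 = 0.1000 m
S_min ≈ 0.1375+0.0504+0.2600+0.1000  ⇒  S_min = 263/480 m

S_min = 263/480 m = 0.5479 m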